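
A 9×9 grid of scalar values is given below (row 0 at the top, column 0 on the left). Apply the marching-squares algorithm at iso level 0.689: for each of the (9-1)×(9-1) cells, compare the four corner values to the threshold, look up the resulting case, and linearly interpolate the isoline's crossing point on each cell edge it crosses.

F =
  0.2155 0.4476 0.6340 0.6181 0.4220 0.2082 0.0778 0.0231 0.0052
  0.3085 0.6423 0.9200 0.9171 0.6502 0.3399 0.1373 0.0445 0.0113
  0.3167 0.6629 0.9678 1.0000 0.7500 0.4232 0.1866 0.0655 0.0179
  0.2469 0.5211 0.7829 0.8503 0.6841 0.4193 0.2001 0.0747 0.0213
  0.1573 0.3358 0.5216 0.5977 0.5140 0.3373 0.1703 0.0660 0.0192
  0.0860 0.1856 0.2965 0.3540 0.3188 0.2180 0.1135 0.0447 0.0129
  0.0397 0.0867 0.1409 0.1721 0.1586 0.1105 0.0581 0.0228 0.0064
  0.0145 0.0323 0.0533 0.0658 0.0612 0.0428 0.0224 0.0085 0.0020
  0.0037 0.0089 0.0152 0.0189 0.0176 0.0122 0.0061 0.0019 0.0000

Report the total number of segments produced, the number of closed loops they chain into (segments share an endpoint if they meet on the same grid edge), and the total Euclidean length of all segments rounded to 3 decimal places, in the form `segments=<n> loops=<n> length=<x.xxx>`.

cell (0,1): code 0100 → (0.192,2.000)–(1.000,1.168)
cell (0,2): code 1100 → (0.237,3.000)–(0.192,2.000)
cell (0,3): code 1000 → (1.000,3.855)–(0.237,3.000)
cell (1,1): code 0110 → (1.000,1.168)–(2.000,1.086)
cell (1,3): code 1101 → (1.389,4.000)–(1.000,3.855)
cell (1,4): code 1000 → (2.000,4.187)–(1.389,4.000)
cell (2,1): code 0110 → (2.000,1.086)–(3.000,1.641)
cell (2,3): code 1011 → (3.000,3.971)–(2.926,4.000)
cell (2,4): code 0001 → (2.926,4.000)–(2.000,4.187)
cell (3,1): code 0010 → (3.000,1.641)–(3.359,2.000)
cell (3,2): code 0011 → (3.359,2.000)–(3.639,3.000)
cell (3,3): code 0001 → (3.639,3.000)–(3.000,3.971)
total: 12 segments, chained into 1 closed loop(s), length Σ = 10.239618

segments=12 loops=1 length=10.240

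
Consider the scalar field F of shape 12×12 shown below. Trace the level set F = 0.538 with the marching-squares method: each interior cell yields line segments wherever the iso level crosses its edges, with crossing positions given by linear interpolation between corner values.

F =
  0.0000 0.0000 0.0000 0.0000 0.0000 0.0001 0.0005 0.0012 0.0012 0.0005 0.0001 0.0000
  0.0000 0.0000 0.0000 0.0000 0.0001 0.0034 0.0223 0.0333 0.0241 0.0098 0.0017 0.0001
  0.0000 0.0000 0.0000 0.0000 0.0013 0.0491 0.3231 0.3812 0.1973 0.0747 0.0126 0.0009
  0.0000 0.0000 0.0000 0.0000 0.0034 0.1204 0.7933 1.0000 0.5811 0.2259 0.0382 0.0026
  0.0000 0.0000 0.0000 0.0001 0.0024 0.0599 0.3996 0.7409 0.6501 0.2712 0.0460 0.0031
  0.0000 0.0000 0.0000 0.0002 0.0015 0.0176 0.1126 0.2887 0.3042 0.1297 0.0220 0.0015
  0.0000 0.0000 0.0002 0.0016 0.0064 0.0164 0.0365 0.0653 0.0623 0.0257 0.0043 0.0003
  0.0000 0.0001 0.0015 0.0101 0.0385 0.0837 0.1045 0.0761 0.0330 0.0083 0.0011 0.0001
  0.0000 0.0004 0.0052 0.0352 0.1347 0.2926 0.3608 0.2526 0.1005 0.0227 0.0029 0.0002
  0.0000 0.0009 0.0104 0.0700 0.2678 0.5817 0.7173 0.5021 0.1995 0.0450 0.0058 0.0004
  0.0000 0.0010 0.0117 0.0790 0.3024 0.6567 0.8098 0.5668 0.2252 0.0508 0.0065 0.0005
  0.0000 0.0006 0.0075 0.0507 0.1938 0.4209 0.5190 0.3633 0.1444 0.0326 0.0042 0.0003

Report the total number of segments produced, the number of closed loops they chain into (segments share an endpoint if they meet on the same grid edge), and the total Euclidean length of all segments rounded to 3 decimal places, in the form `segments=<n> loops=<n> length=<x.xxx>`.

segments=20 loops=2 length=14.952

cell (2,5): code 0100 → (2.457,6.000)–(3.000,5.621)
cell (2,6): code 1100 → (2.253,7.000)–(2.457,6.000)
cell (2,7): code 1100 → (2.888,8.000)–(2.253,7.000)
cell (2,8): code 1000 → (3.000,8.121)–(2.888,8.000)
cell (3,5): code 0010 → (3.000,5.621)–(3.648,6.000)
cell (3,6): code 0111 → (3.648,6.000)–(4.000,6.406)
cell (3,8): code 1001 → (4.000,8.296)–(3.000,8.121)
cell (4,6): code 0010 → (4.000,6.406)–(4.449,7.000)
cell (4,7): code 0011 → (4.449,7.000)–(4.324,8.000)
cell (4,8): code 0001 → (4.324,8.000)–(4.000,8.296)
cell (8,4): code 0100 → (8.849,5.000)–(9.000,4.861)
cell (8,5): code 1100 → (8.497,6.000)–(8.849,5.000)
cell (8,6): code 1000 → (9.000,6.833)–(8.497,6.000)
cell (9,4): code 0110 → (9.000,4.861)–(10.000,4.665)
cell (9,6): code 1101 → (9.555,7.000)–(9.000,6.833)
cell (9,7): code 1000 → (10.000,7.084)–(9.555,7.000)
cell (10,4): code 0010 → (10.000,4.665)–(10.503,5.000)
cell (10,5): code 0011 → (10.503,5.000)–(10.935,6.000)
cell (10,6): code 0011 → (10.935,6.000)–(10.142,7.000)
cell (10,7): code 0001 → (10.142,7.000)–(10.000,7.084)
total: 20 segments, chained into 2 closed loop(s), length Σ = 14.951923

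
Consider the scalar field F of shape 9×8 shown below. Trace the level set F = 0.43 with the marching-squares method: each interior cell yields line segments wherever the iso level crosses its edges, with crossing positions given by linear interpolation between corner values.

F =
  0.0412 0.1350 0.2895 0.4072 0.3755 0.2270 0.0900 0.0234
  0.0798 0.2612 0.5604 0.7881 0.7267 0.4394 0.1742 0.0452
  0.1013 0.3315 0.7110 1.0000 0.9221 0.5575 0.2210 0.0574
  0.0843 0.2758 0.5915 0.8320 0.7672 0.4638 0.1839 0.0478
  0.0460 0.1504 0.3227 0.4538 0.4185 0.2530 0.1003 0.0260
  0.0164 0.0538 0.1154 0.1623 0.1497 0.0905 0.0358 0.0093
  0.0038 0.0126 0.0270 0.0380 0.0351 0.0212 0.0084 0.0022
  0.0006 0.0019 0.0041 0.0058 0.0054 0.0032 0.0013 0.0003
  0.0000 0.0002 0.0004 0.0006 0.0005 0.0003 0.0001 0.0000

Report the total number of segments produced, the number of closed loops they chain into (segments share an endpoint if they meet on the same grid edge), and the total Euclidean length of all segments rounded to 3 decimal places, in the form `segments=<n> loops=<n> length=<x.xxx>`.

segments=16 loops=1 length=12.644

cell (0,1): code 0100 → (0.519,2.000)–(1.000,1.564)
cell (0,2): code 1100 → (0.060,3.000)–(0.519,2.000)
cell (0,3): code 1100 → (0.155,4.000)–(0.060,3.000)
cell (0,4): code 1100 → (0.956,5.000)–(0.155,4.000)
cell (0,5): code 1000 → (1.000,5.035)–(0.956,5.000)
cell (1,1): code 0110 → (1.000,1.564)–(2.000,1.260)
cell (1,5): code 1001 → (2.000,5.379)–(1.000,5.035)
cell (2,1): code 0110 → (2.000,1.260)–(3.000,1.488)
cell (2,5): code 1001 → (3.000,5.121)–(2.000,5.379)
cell (3,1): code 0010 → (3.000,1.488)–(3.601,2.000)
cell (3,2): code 0111 → (3.601,2.000)–(4.000,2.818)
cell (3,3): code 1011 → (4.000,3.674)–(3.967,4.000)
cell (3,4): code 0011 → (3.967,4.000)–(3.160,5.000)
cell (3,5): code 0001 → (3.160,5.000)–(3.000,5.121)
cell (4,2): code 0010 → (4.000,2.818)–(4.082,3.000)
cell (4,3): code 0001 → (4.082,3.000)–(4.000,3.674)
total: 16 segments, chained into 1 closed loop(s), length Σ = 12.644020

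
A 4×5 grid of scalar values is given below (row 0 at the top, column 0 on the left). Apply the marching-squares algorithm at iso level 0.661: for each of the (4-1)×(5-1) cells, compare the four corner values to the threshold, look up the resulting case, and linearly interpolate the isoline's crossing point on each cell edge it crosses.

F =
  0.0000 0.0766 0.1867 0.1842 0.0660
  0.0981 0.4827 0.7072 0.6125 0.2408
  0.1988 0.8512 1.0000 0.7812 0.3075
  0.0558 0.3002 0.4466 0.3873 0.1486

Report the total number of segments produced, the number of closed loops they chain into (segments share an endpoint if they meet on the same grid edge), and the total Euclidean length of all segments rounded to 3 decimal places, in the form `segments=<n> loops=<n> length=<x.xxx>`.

cell (0,1): code 0100 → (0.911,2.000)–(1.000,1.794)
cell (0,2): code 1000 → (1.000,2.488)–(0.911,2.000)
cell (1,0): code 0100 → (1.484,1.000)–(2.000,0.708)
cell (1,1): code 1110 → (1.000,1.794)–(1.484,1.000)
cell (1,2): code 1101 → (1.287,3.000)–(1.000,2.488)
cell (1,3): code 1000 → (2.000,3.254)–(1.287,3.000)
cell (2,0): code 0010 → (2.000,0.708)–(2.345,1.000)
cell (2,1): code 0011 → (2.345,1.000)–(2.613,2.000)
cell (2,2): code 0011 → (2.613,2.000)–(2.305,3.000)
cell (2,3): code 0001 → (2.305,3.000)–(2.000,3.254)
total: 10 segments, chained into 1 closed loop(s), length Σ = 6.516446

segments=10 loops=1 length=6.516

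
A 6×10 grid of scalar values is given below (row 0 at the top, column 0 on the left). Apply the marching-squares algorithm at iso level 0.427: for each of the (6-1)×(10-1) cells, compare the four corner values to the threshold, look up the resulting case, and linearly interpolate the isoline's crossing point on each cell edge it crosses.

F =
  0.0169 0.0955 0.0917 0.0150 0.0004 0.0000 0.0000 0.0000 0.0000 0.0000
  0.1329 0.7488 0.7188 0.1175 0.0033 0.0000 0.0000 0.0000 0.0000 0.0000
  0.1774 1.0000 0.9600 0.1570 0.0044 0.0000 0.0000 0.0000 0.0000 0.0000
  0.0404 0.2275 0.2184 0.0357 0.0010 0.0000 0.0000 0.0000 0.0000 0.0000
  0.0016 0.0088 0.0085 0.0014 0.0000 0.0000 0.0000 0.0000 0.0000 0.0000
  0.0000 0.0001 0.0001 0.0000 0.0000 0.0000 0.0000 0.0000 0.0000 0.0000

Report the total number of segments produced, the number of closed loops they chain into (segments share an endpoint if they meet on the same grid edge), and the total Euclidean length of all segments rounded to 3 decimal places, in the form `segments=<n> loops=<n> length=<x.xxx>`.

cell (0,0): code 0100 → (0.507,1.000)–(1.000,0.478)
cell (0,1): code 1100 → (0.535,2.000)–(0.507,1.000)
cell (0,2): code 1000 → (1.000,2.485)–(0.535,2.000)
cell (1,0): code 0110 → (1.000,0.478)–(2.000,0.303)
cell (1,2): code 1001 → (2.000,2.664)–(1.000,2.485)
cell (2,0): code 0010 → (2.000,0.303)–(2.742,1.000)
cell (2,1): code 0011 → (2.742,1.000)–(2.719,2.000)
cell (2,2): code 0001 → (2.719,2.000)–(2.000,2.664)
total: 8 segments, chained into 1 closed loop(s), length Σ = 7.417749

segments=8 loops=1 length=7.418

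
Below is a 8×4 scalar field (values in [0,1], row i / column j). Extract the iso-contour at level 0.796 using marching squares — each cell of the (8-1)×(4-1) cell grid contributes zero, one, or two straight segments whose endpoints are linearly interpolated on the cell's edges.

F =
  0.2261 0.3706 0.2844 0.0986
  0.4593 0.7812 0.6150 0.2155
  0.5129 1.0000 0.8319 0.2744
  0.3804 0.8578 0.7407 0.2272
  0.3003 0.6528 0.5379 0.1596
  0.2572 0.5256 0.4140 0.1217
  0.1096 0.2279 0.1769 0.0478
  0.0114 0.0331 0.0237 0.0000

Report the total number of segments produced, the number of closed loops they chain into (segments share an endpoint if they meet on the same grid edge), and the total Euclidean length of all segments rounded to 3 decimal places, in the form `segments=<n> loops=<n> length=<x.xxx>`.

segments=8 loops=1 length=5.604

cell (1,0): code 0100 → (1.068,1.000)–(2.000,0.581)
cell (1,1): code 1100 → (1.834,2.000)–(1.068,1.000)
cell (1,2): code 1000 → (2.000,2.064)–(1.834,2.000)
cell (2,0): code 0110 → (2.000,0.581)–(3.000,0.871)
cell (2,1): code 1011 → (3.000,1.528)–(2.394,2.000)
cell (2,2): code 0001 → (2.394,2.000)–(2.000,2.064)
cell (3,0): code 0010 → (3.000,0.871)–(3.301,1.000)
cell (3,1): code 0001 → (3.301,1.000)–(3.000,1.528)
total: 8 segments, chained into 1 closed loop(s), length Σ = 5.604204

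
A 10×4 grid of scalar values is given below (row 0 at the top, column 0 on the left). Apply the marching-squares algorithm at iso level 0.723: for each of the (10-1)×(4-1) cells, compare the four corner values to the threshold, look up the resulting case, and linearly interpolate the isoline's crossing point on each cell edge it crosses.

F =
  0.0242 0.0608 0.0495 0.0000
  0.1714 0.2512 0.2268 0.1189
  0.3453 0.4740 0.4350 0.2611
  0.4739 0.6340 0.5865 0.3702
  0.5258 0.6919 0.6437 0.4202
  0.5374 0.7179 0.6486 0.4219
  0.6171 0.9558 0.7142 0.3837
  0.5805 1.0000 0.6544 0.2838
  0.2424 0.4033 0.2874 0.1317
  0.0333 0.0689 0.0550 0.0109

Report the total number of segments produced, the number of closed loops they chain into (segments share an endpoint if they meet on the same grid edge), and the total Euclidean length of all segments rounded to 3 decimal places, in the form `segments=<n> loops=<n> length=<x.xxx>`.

cell (5,0): code 0100 → (5.021,1.000)–(6.000,0.313)
cell (5,1): code 1000 → (6.000,1.964)–(5.021,1.000)
cell (6,0): code 0110 → (6.000,0.313)–(7.000,0.340)
cell (6,1): code 1001 → (7.000,1.802)–(6.000,1.964)
cell (7,0): code 0010 → (7.000,0.340)–(7.464,1.000)
cell (7,1): code 0001 → (7.464,1.000)–(7.000,1.802)
total: 6 segments, chained into 1 closed loop(s), length Σ = 6.315980

segments=6 loops=1 length=6.316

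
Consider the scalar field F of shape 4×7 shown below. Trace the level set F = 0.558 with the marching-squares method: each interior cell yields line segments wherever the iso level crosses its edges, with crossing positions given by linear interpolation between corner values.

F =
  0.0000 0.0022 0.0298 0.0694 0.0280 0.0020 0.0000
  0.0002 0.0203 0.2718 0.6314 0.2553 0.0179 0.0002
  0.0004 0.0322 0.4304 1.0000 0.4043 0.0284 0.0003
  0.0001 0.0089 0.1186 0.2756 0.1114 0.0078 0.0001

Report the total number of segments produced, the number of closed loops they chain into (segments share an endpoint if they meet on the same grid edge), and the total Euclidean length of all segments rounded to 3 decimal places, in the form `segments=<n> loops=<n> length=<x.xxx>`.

cell (0,2): code 0100 → (0.869,3.000)–(1.000,2.796)
cell (0,3): code 1000 → (1.000,3.195)–(0.869,3.000)
cell (1,2): code 0110 → (1.000,2.796)–(2.000,2.224)
cell (1,3): code 1001 → (2.000,3.742)–(1.000,3.195)
cell (2,2): code 0010 → (2.000,2.224)–(2.610,3.000)
cell (2,3): code 0001 → (2.610,3.000)–(2.000,3.742)
total: 6 segments, chained into 1 closed loop(s), length Σ = 4.716651

segments=6 loops=1 length=4.717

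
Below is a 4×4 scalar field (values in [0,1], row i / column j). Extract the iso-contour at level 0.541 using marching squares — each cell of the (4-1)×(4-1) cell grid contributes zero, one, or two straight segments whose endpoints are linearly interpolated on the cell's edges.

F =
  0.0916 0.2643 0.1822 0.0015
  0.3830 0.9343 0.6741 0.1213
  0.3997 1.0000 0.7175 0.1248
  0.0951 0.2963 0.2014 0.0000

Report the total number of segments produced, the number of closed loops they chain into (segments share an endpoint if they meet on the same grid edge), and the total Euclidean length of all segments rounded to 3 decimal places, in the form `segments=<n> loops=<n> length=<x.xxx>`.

cell (0,0): code 0100 → (0.413,1.000)–(1.000,0.287)
cell (0,1): code 1100 → (0.729,2.000)–(0.413,1.000)
cell (0,2): code 1000 → (1.000,2.241)–(0.729,2.000)
cell (1,0): code 0110 → (1.000,0.287)–(2.000,0.235)
cell (1,2): code 1001 → (2.000,2.298)–(1.000,2.241)
cell (2,0): code 0010 → (2.000,0.235)–(2.652,1.000)
cell (2,1): code 0011 → (2.652,1.000)–(2.342,2.000)
cell (2,2): code 0001 → (2.342,2.000)–(2.000,2.298)
total: 8 segments, chained into 1 closed loop(s), length Σ = 6.843405

segments=8 loops=1 length=6.843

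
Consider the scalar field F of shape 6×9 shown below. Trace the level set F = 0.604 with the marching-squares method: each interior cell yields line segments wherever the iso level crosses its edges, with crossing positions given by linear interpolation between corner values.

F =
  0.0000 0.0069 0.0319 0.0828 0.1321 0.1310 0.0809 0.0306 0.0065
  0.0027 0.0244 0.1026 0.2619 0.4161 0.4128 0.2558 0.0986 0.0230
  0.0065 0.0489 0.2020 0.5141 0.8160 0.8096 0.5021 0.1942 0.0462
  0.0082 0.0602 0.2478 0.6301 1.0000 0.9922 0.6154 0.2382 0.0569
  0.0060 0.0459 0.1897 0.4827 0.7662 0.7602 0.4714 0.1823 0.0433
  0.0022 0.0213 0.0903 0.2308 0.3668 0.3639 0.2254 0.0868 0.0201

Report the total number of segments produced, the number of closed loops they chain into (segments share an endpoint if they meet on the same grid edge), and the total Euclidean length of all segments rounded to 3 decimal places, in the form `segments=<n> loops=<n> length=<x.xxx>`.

segments=14 loops=1 length=9.457

cell (1,3): code 0100 → (1.470,4.000)–(2.000,3.298)
cell (1,4): code 1100 → (1.482,5.000)–(1.470,4.000)
cell (1,5): code 1000 → (2.000,5.669)–(1.482,5.000)
cell (2,2): code 0100 → (2.775,3.000)–(3.000,2.932)
cell (2,3): code 1110 → (2.000,3.298)–(2.775,3.000)
cell (2,5): code 1101 → (2.899,6.000)–(2.000,5.669)
cell (2,6): code 1000 → (3.000,6.030)–(2.899,6.000)
cell (3,2): code 0010 → (3.000,2.932)–(3.177,3.000)
cell (3,3): code 0111 → (3.177,3.000)–(4.000,3.428)
cell (3,5): code 1011 → (4.000,5.541)–(3.079,6.000)
cell (3,6): code 0001 → (3.079,6.000)–(3.000,6.030)
cell (4,3): code 0010 → (4.000,3.428)–(4.406,4.000)
cell (4,4): code 0011 → (4.406,4.000)–(4.394,5.000)
cell (4,5): code 0001 → (4.394,5.000)–(4.000,5.541)
total: 14 segments, chained into 1 closed loop(s), length Σ = 9.456642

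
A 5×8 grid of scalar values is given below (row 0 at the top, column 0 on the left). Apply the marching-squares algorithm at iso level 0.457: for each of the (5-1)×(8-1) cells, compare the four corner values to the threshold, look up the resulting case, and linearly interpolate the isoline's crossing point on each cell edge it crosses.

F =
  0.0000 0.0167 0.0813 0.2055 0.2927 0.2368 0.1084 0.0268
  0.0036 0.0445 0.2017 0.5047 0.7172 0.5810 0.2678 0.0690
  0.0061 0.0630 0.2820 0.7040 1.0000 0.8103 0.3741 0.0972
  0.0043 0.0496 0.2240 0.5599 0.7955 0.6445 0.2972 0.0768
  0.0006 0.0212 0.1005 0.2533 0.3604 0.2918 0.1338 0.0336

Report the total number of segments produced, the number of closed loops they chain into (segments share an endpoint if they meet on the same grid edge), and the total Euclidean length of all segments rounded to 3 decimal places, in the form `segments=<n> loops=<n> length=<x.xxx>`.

cell (0,2): code 0100 → (0.841,3.000)–(1.000,2.843)
cell (0,3): code 1100 → (0.387,4.000)–(0.841,3.000)
cell (0,4): code 1100 → (0.640,5.000)–(0.387,4.000)
cell (0,5): code 1000 → (1.000,5.396)–(0.640,5.000)
cell (1,2): code 0110 → (1.000,2.843)–(2.000,2.415)
cell (1,5): code 1001 → (2.000,5.810)–(1.000,5.396)
cell (2,2): code 0110 → (2.000,2.415)–(3.000,2.694)
cell (2,5): code 1001 → (3.000,5.540)–(2.000,5.810)
cell (3,2): code 0010 → (3.000,2.694)–(3.336,3.000)
cell (3,3): code 0011 → (3.336,3.000)–(3.778,4.000)
cell (3,4): code 0011 → (3.778,4.000)–(3.532,5.000)
cell (3,5): code 0001 → (3.532,5.000)–(3.000,5.540)
total: 12 segments, chained into 1 closed loop(s), length Σ = 10.468306

segments=12 loops=1 length=10.468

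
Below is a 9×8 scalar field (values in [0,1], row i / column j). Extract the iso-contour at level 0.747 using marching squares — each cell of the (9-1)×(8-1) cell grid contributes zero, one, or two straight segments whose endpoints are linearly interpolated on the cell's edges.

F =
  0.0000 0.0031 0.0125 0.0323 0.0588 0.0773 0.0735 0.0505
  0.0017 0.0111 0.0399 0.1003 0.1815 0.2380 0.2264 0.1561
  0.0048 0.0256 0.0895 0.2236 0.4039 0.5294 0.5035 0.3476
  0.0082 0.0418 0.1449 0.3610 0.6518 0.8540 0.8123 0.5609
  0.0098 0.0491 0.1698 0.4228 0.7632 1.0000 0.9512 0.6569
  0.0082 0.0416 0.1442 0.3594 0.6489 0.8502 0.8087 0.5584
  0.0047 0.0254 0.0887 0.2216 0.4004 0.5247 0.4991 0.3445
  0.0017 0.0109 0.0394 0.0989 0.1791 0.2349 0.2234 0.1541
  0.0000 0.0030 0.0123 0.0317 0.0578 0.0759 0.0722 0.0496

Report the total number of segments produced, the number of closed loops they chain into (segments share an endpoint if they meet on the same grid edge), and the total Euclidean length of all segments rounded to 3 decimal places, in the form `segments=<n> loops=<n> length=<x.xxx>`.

segments=12 loops=1 length=8.343

cell (2,4): code 0100 → (2.670,5.000)–(3.000,4.471)
cell (2,5): code 1100 → (2.789,6.000)–(2.670,5.000)
cell (2,6): code 1000 → (3.000,6.260)–(2.789,6.000)
cell (3,3): code 0100 → (3.855,4.000)–(4.000,3.952)
cell (3,4): code 1110 → (3.000,4.471)–(3.855,4.000)
cell (3,6): code 1001 → (4.000,6.694)–(3.000,6.260)
cell (4,3): code 0010 → (4.000,3.952)–(4.142,4.000)
cell (4,4): code 0111 → (4.142,4.000)–(5.000,4.487)
cell (4,6): code 1001 → (5.000,6.247)–(4.000,6.694)
cell (5,4): code 0010 → (5.000,4.487)–(5.317,5.000)
cell (5,5): code 0011 → (5.317,5.000)–(5.199,6.000)
cell (5,6): code 0001 → (5.199,6.000)–(5.000,6.247)
total: 12 segments, chained into 1 closed loop(s), length Σ = 8.342874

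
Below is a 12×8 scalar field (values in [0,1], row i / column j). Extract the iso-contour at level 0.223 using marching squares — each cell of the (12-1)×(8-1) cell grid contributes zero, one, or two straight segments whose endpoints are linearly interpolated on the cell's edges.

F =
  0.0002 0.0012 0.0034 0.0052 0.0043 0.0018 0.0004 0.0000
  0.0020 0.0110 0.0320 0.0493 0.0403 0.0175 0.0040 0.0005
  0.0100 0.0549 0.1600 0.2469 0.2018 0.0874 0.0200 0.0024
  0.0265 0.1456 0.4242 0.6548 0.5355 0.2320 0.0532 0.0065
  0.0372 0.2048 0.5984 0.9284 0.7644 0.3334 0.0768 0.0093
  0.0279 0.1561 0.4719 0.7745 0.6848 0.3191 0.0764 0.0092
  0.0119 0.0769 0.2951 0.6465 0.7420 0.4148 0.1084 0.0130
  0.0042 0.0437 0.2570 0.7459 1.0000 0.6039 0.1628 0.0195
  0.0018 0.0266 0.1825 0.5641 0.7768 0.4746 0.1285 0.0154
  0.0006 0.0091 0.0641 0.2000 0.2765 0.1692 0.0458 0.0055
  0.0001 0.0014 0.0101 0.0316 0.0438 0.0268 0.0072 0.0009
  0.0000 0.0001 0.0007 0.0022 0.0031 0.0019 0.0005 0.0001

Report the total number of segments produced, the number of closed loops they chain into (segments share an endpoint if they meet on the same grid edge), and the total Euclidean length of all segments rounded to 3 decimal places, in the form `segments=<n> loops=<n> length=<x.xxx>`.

cell (1,2): code 0100 → (1.879,3.000)–(2.000,2.725)
cell (1,3): code 1000 → (2.000,3.530)–(1.879,3.000)
cell (2,1): code 0100 → (2.238,2.000)–(3.000,1.278)
cell (2,2): code 1110 → (2.000,2.725)–(2.238,2.000)
cell (2,3): code 1101 → (2.064,4.000)–(2.000,3.530)
cell (2,4): code 1100 → (2.938,5.000)–(2.064,4.000)
cell (2,5): code 1000 → (3.000,5.050)–(2.938,5.000)
cell (3,1): code 0110 → (3.000,1.278)–(4.000,1.046)
cell (3,5): code 1001 → (4.000,5.430)–(3.000,5.050)
cell (4,1): code 0110 → (4.000,1.046)–(5.000,1.212)
cell (4,5): code 1001 → (5.000,5.396)–(4.000,5.430)
cell (5,1): code 0110 → (5.000,1.212)–(6.000,1.670)
cell (5,5): code 1001 → (6.000,5.626)–(5.000,5.396)
cell (6,1): code 0110 → (6.000,1.670)–(7.000,1.841)
cell (6,5): code 1001 → (7.000,5.864)–(6.000,5.626)
cell (7,1): code 0010 → (7.000,1.841)–(7.456,2.000)
cell (7,2): code 0111 → (7.456,2.000)–(8.000,2.106)
cell (7,5): code 1001 → (8.000,5.727)–(7.000,5.864)
cell (8,2): code 0010 → (8.000,2.106)–(8.937,3.000)
cell (8,3): code 0111 → (8.937,3.000)–(9.000,3.301)
cell (8,4): code 1011 → (9.000,4.499)–(8.824,5.000)
cell (8,5): code 0001 → (8.824,5.000)–(8.000,5.727)
cell (9,3): code 0010 → (9.000,3.301)–(9.230,4.000)
cell (9,4): code 0001 → (9.230,4.000)–(9.000,4.499)
total: 24 segments, chained into 1 closed loop(s), length Σ = 19.382044

segments=24 loops=1 length=19.382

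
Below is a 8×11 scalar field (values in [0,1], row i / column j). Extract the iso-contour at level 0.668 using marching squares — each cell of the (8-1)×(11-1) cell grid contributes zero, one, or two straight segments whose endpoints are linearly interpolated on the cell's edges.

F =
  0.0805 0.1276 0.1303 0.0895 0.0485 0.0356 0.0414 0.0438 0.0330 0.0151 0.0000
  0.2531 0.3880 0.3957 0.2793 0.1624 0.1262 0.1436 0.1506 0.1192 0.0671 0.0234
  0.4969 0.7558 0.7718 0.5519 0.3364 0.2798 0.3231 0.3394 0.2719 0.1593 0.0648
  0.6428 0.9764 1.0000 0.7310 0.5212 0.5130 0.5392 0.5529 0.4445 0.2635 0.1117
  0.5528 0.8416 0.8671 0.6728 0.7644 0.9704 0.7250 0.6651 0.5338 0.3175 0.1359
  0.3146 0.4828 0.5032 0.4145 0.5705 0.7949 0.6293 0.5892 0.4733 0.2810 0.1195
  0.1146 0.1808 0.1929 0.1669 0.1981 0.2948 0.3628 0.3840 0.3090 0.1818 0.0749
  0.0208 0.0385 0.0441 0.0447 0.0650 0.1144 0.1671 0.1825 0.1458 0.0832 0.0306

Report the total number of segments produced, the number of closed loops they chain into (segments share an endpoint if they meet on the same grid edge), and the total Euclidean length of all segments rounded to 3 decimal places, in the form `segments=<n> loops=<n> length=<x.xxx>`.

cell (1,0): code 0100 → (1.761,1.000)–(2.000,0.661)
cell (1,1): code 1100 → (1.724,2.000)–(1.761,1.000)
cell (1,2): code 1000 → (2.000,2.472)–(1.724,2.000)
cell (2,0): code 0110 → (2.000,0.661)–(3.000,0.076)
cell (2,2): code 1101 → (2.648,3.000)–(2.000,2.472)
cell (2,3): code 1000 → (3.000,3.300)–(2.648,3.000)
cell (3,0): code 0110 → (3.000,0.076)–(4.000,0.399)
cell (3,3): code 1101 → (3.604,4.000)–(3.000,3.300)
cell (3,4): code 1100 → (3.339,5.000)–(3.604,4.000)
cell (3,5): code 1100 → (3.693,6.000)–(3.339,5.000)
cell (3,6): code 1000 → (4.000,6.952)–(3.693,6.000)
cell (4,0): code 0010 → (4.000,0.399)–(4.484,1.000)
cell (4,1): code 0011 → (4.484,1.000)–(4.547,2.000)
cell (4,2): code 0011 → (4.547,2.000)–(4.019,3.000)
cell (4,3): code 0011 → (4.019,3.000)–(4.497,4.000)
cell (4,4): code 0111 → (4.497,4.000)–(5.000,4.434)
cell (4,5): code 1011 → (5.000,5.766)–(4.596,6.000)
cell (4,6): code 0001 → (4.596,6.000)–(4.000,6.952)
cell (5,4): code 0010 → (5.000,4.434)–(5.254,5.000)
cell (5,5): code 0001 → (5.254,5.000)–(5.000,5.766)
total: 20 segments, chained into 1 closed loop(s), length Σ = 17.184361

segments=20 loops=1 length=17.184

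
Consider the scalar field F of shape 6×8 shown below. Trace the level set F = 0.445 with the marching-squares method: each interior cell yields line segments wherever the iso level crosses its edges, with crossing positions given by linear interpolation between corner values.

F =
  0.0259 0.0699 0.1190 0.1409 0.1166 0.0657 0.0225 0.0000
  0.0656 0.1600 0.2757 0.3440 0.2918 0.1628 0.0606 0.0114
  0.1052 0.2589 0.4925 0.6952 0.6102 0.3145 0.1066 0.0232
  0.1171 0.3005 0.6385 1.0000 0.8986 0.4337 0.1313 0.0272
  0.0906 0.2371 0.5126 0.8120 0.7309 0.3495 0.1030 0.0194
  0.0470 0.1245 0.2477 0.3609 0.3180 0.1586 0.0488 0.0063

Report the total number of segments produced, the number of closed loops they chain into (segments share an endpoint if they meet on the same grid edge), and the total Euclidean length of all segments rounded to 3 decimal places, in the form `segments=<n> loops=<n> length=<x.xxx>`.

cell (1,1): code 0100 → (1.781,2.000)–(2.000,1.797)
cell (1,2): code 1100 → (1.288,3.000)–(1.781,2.000)
cell (1,3): code 1100 → (1.481,4.000)–(1.288,3.000)
cell (1,4): code 1000 → (2.000,4.559)–(1.481,4.000)
cell (2,1): code 0110 → (2.000,1.797)–(3.000,1.428)
cell (2,4): code 1001 → (3.000,4.976)–(2.000,4.559)
cell (3,1): code 0110 → (3.000,1.428)–(4.000,1.755)
cell (3,4): code 1001 → (4.000,4.750)–(3.000,4.976)
cell (4,1): code 0010 → (4.000,1.755)–(4.255,2.000)
cell (4,2): code 0011 → (4.255,2.000)–(4.814,3.000)
cell (4,3): code 0011 → (4.814,3.000)–(4.692,4.000)
cell (4,4): code 0001 → (4.692,4.000)–(4.000,4.750)
total: 12 segments, chained into 1 closed loop(s), length Σ = 10.948920

segments=12 loops=1 length=10.949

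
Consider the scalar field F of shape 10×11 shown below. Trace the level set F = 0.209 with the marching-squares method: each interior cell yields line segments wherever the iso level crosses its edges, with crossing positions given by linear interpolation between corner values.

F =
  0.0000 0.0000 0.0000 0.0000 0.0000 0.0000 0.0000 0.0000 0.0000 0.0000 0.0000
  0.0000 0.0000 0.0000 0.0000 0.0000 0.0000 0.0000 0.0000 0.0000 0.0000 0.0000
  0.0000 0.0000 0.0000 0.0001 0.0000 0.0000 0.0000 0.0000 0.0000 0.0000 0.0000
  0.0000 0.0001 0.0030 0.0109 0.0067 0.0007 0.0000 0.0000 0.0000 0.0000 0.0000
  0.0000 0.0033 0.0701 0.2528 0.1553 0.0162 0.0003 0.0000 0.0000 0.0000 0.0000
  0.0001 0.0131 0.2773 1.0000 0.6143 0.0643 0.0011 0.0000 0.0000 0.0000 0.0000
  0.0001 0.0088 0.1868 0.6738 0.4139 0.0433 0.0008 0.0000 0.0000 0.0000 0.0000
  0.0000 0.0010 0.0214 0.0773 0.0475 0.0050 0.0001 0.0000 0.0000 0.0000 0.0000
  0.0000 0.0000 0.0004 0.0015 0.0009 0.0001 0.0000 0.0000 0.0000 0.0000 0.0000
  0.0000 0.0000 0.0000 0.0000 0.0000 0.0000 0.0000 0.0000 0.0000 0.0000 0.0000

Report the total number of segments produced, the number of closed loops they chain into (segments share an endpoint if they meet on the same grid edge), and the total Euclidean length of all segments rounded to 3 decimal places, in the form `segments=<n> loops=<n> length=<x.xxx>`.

cell (3,2): code 0100 → (3.819,3.000)–(4.000,2.760)
cell (3,3): code 1000 → (4.000,3.449)–(3.819,3.000)
cell (4,1): code 0100 → (4.670,2.000)–(5.000,1.741)
cell (4,2): code 1110 → (4.000,2.760)–(4.670,2.000)
cell (4,3): code 1101 → (4.117,4.000)–(4.000,3.449)
cell (4,4): code 1000 → (5.000,4.737)–(4.117,4.000)
cell (5,1): code 0010 → (5.000,1.741)–(5.755,2.000)
cell (5,2): code 0111 → (5.755,2.000)–(6.000,2.046)
cell (5,4): code 1001 → (6.000,4.553)–(5.000,4.737)
cell (6,2): code 0010 → (6.000,2.046)–(6.779,3.000)
cell (6,3): code 0011 → (6.779,3.000)–(6.559,4.000)
cell (6,4): code 0001 → (6.559,4.000)–(6.000,4.553)
total: 12 segments, chained into 1 closed loop(s), length Σ = 9.036906

segments=12 loops=1 length=9.037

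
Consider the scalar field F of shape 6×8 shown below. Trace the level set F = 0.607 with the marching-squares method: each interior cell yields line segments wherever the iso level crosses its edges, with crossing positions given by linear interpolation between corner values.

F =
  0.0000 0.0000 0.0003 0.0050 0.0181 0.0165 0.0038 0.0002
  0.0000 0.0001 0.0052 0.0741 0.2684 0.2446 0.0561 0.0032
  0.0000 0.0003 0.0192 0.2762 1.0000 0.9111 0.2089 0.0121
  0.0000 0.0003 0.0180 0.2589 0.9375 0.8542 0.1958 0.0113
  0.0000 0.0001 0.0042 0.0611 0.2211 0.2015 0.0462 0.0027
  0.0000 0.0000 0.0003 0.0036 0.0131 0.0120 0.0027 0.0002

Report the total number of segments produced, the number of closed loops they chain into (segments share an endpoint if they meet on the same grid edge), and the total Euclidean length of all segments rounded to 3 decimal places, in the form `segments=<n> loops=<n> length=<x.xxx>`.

segments=8 loops=1 length=6.607

cell (1,3): code 0100 → (1.463,4.000)–(2.000,3.457)
cell (1,4): code 1100 → (1.544,5.000)–(1.463,4.000)
cell (1,5): code 1000 → (2.000,5.433)–(1.544,5.000)
cell (2,3): code 0110 → (2.000,3.457)–(3.000,3.513)
cell (2,5): code 1001 → (3.000,5.375)–(2.000,5.433)
cell (3,3): code 0010 → (3.000,3.513)–(3.461,4.000)
cell (3,4): code 0011 → (3.461,4.000)–(3.379,5.000)
cell (3,5): code 0001 → (3.379,5.000)–(3.000,5.375)
total: 8 segments, chained into 1 closed loop(s), length Σ = 6.606892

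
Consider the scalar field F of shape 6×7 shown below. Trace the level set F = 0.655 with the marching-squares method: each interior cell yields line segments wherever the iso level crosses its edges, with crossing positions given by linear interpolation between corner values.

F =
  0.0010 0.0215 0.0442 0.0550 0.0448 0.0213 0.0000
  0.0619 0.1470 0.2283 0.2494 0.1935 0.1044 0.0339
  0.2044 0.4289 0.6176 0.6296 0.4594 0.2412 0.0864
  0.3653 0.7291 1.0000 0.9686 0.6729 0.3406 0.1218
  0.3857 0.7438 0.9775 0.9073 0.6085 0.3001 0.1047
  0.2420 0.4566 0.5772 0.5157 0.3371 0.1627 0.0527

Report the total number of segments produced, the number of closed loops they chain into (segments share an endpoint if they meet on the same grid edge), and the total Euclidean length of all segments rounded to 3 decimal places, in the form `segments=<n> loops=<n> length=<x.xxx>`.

cell (2,0): code 0100 → (2.753,1.000)–(3.000,0.796)
cell (2,1): code 1100 → (2.098,2.000)–(2.753,1.000)
cell (2,2): code 1100 → (2.075,3.000)–(2.098,2.000)
cell (2,3): code 1100 → (2.916,4.000)–(2.075,3.000)
cell (2,4): code 1000 → (3.000,4.054)–(2.916,4.000)
cell (3,0): code 0110 → (3.000,0.796)–(4.000,0.752)
cell (3,3): code 1011 → (4.000,3.844)–(3.278,4.000)
cell (3,4): code 0001 → (3.278,4.000)–(3.000,4.054)
cell (4,0): code 0010 → (4.000,0.752)–(4.309,1.000)
cell (4,1): code 0011 → (4.309,1.000)–(4.806,2.000)
cell (4,2): code 0011 → (4.806,2.000)–(4.644,3.000)
cell (4,3): code 0001 → (4.644,3.000)–(4.000,3.844)
total: 12 segments, chained into 1 closed loop(s), length Σ = 9.532909

segments=12 loops=1 length=9.533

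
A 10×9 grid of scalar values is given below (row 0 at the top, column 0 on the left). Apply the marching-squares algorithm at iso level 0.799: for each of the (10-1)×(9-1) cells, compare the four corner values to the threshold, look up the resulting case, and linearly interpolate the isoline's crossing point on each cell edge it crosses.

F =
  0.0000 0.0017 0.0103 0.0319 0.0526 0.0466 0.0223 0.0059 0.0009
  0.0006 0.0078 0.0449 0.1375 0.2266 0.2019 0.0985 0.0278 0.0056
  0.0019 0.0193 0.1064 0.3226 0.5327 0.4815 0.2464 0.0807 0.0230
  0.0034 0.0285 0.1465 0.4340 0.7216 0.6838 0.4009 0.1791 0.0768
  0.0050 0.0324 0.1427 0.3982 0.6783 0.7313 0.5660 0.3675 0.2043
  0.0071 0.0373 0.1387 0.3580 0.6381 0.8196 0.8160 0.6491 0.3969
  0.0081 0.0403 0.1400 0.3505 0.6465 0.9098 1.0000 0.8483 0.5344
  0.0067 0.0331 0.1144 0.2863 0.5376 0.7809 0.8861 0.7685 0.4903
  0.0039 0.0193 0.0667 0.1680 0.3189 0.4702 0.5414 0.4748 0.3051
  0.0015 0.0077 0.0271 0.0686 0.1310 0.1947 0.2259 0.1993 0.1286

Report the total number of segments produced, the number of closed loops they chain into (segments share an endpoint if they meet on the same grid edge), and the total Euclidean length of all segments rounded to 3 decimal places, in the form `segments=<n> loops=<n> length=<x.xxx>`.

cell (4,4): code 0100 → (4.767,5.000)–(5.000,4.887)
cell (4,5): code 1100 → (4.932,6.000)–(4.767,5.000)
cell (4,6): code 1000 → (5.000,6.102)–(4.932,6.000)
cell (5,4): code 0110 → (5.000,4.887)–(6.000,4.579)
cell (5,6): code 1101 → (5.753,7.000)–(5.000,6.102)
cell (5,7): code 1000 → (6.000,7.157)–(5.753,7.000)
cell (6,4): code 0010 → (6.000,4.579)–(6.860,5.000)
cell (6,5): code 0111 → (6.860,5.000)–(7.000,5.172)
cell (6,6): code 1011 → (7.000,6.741)–(6.618,7.000)
cell (6,7): code 0001 → (6.618,7.000)–(6.000,7.157)
cell (7,5): code 0010 → (7.000,5.172)–(7.253,6.000)
cell (7,6): code 0001 → (7.253,6.000)–(7.000,6.741)
total: 12 segments, chained into 1 closed loop(s), length Σ = 7.833163

segments=12 loops=1 length=7.833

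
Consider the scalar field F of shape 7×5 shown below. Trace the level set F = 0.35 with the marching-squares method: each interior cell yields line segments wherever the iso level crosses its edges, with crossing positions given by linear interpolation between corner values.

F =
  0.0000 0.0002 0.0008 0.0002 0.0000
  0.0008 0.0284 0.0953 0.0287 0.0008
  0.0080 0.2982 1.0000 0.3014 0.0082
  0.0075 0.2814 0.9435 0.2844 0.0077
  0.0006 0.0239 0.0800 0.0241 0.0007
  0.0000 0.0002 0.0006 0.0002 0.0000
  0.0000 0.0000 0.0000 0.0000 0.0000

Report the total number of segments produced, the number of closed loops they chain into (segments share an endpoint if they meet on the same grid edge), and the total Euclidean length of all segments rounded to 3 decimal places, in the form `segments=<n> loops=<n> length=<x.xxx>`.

cell (1,1): code 0100 → (1.282,2.000)–(2.000,1.074)
cell (1,2): code 1000 → (2.000,2.930)–(1.282,2.000)
cell (2,1): code 0110 → (2.000,1.074)–(3.000,1.104)
cell (2,2): code 1001 → (3.000,2.900)–(2.000,2.930)
cell (3,1): code 0010 → (3.000,1.104)–(3.687,2.000)
cell (3,2): code 0001 → (3.687,2.000)–(3.000,2.900)
total: 6 segments, chained into 1 closed loop(s), length Σ = 6.611001

segments=6 loops=1 length=6.611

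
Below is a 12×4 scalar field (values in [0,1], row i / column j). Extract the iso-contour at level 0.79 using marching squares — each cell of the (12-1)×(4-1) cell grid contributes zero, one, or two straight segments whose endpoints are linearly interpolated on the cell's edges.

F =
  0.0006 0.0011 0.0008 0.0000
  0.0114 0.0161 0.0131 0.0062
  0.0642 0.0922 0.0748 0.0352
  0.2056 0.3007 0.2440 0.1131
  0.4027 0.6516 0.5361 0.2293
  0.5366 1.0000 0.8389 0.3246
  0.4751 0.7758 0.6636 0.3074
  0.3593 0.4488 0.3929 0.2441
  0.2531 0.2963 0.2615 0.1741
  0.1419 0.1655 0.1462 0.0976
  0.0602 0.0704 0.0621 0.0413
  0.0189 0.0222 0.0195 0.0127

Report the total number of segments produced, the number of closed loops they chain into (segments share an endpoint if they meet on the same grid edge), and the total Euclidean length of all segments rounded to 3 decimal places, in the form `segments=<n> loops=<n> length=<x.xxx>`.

cell (4,0): code 0100 → (4.397,1.000)–(5.000,0.547)
cell (4,1): code 1100 → (4.839,2.000)–(4.397,1.000)
cell (4,2): code 1000 → (5.000,2.095)–(4.839,2.000)
cell (5,0): code 0010 → (5.000,0.547)–(5.937,1.000)
cell (5,1): code 0011 → (5.937,1.000)–(5.279,2.000)
cell (5,2): code 0001 → (5.279,2.000)–(5.000,2.095)
total: 6 segments, chained into 1 closed loop(s), length Σ = 4.566689

segments=6 loops=1 length=4.567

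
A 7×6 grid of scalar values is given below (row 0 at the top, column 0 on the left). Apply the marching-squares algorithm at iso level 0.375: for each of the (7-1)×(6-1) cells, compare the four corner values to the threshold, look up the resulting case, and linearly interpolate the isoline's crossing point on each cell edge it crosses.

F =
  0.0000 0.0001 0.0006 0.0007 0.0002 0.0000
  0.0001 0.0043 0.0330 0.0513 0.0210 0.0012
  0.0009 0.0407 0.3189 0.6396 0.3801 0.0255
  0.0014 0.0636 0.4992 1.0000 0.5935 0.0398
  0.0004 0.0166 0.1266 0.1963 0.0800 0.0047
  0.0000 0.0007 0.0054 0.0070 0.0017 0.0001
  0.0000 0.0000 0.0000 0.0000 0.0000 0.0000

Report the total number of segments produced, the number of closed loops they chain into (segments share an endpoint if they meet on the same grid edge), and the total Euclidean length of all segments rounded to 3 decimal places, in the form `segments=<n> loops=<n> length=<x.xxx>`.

cell (1,2): code 0100 → (1.550,3.000)–(2.000,2.175)
cell (1,3): code 1100 → (1.986,4.000)–(1.550,3.000)
cell (1,4): code 1000 → (2.000,4.014)–(1.986,4.000)
cell (2,1): code 0100 → (2.311,2.000)–(3.000,1.715)
cell (2,2): code 1110 → (2.000,2.175)–(2.311,2.000)
cell (2,4): code 1001 → (3.000,4.395)–(2.000,4.014)
cell (3,1): code 0010 → (3.000,1.715)–(3.333,2.000)
cell (3,2): code 0011 → (3.333,2.000)–(3.778,3.000)
cell (3,3): code 0011 → (3.778,3.000)–(3.426,4.000)
cell (3,4): code 0001 → (3.426,4.000)–(3.000,4.395)
total: 10 segments, chained into 1 closed loop(s), length Σ = 7.396413

segments=10 loops=1 length=7.396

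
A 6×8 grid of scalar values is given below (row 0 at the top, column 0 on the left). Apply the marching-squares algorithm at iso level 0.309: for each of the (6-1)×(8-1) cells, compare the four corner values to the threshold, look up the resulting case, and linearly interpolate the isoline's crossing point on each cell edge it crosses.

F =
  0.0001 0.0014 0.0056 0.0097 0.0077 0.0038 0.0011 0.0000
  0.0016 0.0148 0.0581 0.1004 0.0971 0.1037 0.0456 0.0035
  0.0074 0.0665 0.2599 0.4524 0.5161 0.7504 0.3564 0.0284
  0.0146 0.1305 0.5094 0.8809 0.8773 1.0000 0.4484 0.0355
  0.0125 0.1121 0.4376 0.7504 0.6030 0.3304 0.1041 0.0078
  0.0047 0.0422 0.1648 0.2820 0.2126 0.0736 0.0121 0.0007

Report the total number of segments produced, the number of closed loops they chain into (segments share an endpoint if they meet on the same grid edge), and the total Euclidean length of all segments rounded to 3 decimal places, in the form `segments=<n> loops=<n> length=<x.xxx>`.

cell (1,2): code 0100 → (1.593,3.000)–(2.000,2.255)
cell (1,3): code 1100 → (1.506,4.000)–(1.593,3.000)
cell (1,4): code 1100 → (1.317,5.000)–(1.506,4.000)
cell (1,5): code 1100 → (1.847,6.000)–(1.317,5.000)
cell (1,6): code 1000 → (2.000,6.145)–(1.847,6.000)
cell (2,1): code 0100 → (2.197,2.000)–(3.000,1.471)
cell (2,2): code 1110 → (2.000,2.255)–(2.197,2.000)
cell (2,6): code 1001 → (3.000,6.338)–(2.000,6.145)
cell (3,1): code 0110 → (3.000,1.471)–(4.000,1.605)
cell (3,5): code 1011 → (4.000,5.095)–(3.405,6.000)
cell (3,6): code 0001 → (3.405,6.000)–(3.000,6.338)
cell (4,1): code 0010 → (4.000,1.605)–(4.471,2.000)
cell (4,2): code 0011 → (4.471,2.000)–(4.942,3.000)
cell (4,3): code 0011 → (4.942,3.000)–(4.753,4.000)
cell (4,4): code 0011 → (4.753,4.000)–(4.083,5.000)
cell (4,5): code 0001 → (4.083,5.000)–(4.000,5.095)
total: 16 segments, chained into 1 closed loop(s), length Σ = 13.201980

segments=16 loops=1 length=13.202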